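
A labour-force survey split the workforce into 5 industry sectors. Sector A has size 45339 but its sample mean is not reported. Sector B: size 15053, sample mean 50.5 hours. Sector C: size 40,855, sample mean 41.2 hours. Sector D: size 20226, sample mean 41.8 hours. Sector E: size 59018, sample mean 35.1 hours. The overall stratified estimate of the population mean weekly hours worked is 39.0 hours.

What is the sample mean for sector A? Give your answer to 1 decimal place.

37.0

Σ Nₕx̄ₕ = N·μ, so 45339·x̄_A = 180491·39.0 − (15053·50.5 + 40855·41.2 + 20226·41.8 + 59018·35.1).
= 7039149 − 5360381.1 = 1678767.9.
x̄_A = 1678767.9 / 45339 = 37.027... → 37.0.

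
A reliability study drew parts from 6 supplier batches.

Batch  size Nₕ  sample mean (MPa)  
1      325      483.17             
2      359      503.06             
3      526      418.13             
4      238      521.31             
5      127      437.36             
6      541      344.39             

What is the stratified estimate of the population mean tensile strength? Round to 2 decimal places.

N = 2116; weights Wₕ = Nₕ/N = (0.1536, 0.1697, 0.2486, 0.1125, 0.0600, 0.2557).
x̄_st = Σ Wₕ·x̄ₕ = 0.1536·483.17 + 0.1697·503.06 + 0.2486·418.13 + 0.1125·521.31 + 0.0600·437.36 + 0.2557·344.39 ≈ 436.4351...
→ 436.44.

436.44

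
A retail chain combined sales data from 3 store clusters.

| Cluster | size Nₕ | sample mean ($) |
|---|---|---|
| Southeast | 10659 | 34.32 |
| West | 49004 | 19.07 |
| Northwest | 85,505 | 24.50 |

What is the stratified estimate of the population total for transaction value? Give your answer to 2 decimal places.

3395195.66

Southeast: 10659·34.32 = 365816.88
West: 49004·19.07 = 934506.28
Northwest: 85505·24.50 = 2094872.5
τ̂ = Σ Nₕx̄ₕ = 3395195.66.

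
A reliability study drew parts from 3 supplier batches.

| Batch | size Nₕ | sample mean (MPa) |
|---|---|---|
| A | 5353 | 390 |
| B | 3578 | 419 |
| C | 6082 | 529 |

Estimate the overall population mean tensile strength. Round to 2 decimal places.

453.22

x̄_st = (Σ Nₕx̄ₕ) / (Σ Nₕ) = (5353·390 + 3578·419 + 6082·529) / 15013
= 6804230 / 15013 = 453.2225... → 453.22.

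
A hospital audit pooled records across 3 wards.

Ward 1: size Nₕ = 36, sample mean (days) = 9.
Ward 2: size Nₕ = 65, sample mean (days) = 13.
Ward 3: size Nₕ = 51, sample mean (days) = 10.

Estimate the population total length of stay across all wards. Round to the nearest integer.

1679

1: 36·9 = 324
2: 65·13 = 845
3: 51·10 = 510
τ̂ = Σ Nₕx̄ₕ = 1679.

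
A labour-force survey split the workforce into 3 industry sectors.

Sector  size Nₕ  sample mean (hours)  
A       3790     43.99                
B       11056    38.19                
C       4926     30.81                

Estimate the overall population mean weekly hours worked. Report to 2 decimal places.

37.46

N = 19772; weights Wₕ = Nₕ/N = (0.1917, 0.5592, 0.2491).
x̄_st = Σ Wₕ·x̄ₕ = 0.1917·43.99 + 0.5592·38.19 + 0.2491·30.81 ≈ 37.4631...
→ 37.46.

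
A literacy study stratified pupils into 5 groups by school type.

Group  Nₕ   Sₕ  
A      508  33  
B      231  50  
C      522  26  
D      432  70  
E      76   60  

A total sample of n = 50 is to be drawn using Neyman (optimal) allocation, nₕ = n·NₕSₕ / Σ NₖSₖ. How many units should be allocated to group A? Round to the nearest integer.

A: NₕSₕ = 508·33 = 16764
B: NₕSₕ = 231·50 = 11550
C: NₕSₕ = 522·26 = 13572
D: NₕSₕ = 432·70 = 30240
E: NₕSₕ = 76·60 = 4560
Σ NₕSₕ = 76686.
n_A = 50·16764/76686 = 10.930... → 11.

11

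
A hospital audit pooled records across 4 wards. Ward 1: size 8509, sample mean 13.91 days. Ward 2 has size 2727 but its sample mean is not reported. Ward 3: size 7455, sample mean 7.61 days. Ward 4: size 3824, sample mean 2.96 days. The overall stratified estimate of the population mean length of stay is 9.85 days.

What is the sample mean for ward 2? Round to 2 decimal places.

N = 8509 + 2727 + 7455 + 3824 = 22515.
Overall total = μ·N = 9.85·22515 = 221772.75.
Subtract the known strata: 8509·13.91 + 7455·7.61 + 3824·2.96 = 186411.78.
Remaining total for ward 2: 221772.75 − 186411.78 = 35360.97.
Divide by its size: 35360.97 / 2727 = 12.9670... → 12.97.

12.97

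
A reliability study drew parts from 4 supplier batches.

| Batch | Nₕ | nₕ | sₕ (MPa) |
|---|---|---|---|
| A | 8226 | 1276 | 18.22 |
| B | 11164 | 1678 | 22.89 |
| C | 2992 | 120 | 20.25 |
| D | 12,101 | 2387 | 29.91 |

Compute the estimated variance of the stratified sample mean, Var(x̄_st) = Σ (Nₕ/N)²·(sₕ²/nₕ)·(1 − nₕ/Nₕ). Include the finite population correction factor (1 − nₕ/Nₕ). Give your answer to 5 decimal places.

N = 34483. Term for each stratum: Wₕ²sₕ²/nₕ·(1−nₕ/Nₕ).
Var(x̄_st) = 0.01250862 + 0.02780946 + 0.02469476 + 0.03705013 = 0.10206296 → 0.10206.

0.10206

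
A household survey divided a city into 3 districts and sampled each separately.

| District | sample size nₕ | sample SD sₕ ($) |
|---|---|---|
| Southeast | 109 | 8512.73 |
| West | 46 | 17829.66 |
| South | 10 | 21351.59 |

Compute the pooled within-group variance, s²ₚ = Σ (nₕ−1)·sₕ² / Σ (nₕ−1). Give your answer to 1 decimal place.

161942952.2

Southeast: (109−1)·8512.73² = 108·72466572.0529 = 7826389781.7132
West: (46−1)·17829.66² = 45·317896775.7156 = 14305354907.202
South: (10−1)·21351.59² = 9·455890395.5281 = 4103013559.7529
Numerator = 26234758248.6681; denominator = Σ(nₕ−1) = 162.
s²ₚ = 26234758248.6681/162 = 161942952.152... → 161942952.2.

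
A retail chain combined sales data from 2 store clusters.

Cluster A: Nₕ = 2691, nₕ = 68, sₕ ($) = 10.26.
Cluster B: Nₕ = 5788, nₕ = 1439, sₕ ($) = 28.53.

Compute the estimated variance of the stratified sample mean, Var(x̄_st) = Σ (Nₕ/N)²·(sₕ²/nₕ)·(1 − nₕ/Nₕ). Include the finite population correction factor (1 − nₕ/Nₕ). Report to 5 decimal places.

0.35004

N = 8479. Term for each stratum: Wₕ²sₕ²/nₕ·(1−nₕ/Nₕ).
Var(x̄_st) = 0.15198773 + 0.19804843 = 0.35003616 → 0.35004.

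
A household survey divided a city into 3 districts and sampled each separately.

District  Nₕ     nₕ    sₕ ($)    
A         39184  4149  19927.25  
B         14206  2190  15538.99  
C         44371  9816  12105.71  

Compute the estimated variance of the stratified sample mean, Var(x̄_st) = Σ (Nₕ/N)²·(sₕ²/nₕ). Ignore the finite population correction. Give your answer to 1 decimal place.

20779.4

N = 97761; Wₕ = Nₕ/N.
district A: (39184/97761)²·19927.25²/4149 = 15375.7946
district B: (14206/97761)²·15538.99²/2190 = 2328.1653
district C: (44371/97761)²·12105.71²/9816 = 3075.4817
Sum = 20779.4416 → 20779.4.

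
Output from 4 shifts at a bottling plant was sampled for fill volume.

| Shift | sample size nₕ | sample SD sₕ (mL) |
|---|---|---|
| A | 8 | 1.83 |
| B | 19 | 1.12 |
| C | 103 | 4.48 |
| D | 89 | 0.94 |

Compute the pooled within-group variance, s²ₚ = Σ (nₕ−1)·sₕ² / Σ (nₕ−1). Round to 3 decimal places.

A: (8−1)·1.83² = 7·3.3489 = 23.4423
B: (19−1)·1.12² = 18·1.2544 = 22.5792
C: (103−1)·4.48² = 102·20.0704 = 2047.1808
D: (89−1)·0.94² = 88·0.8836 = 77.7568
Numerator = 2170.9591; denominator = Σ(nₕ−1) = 215.
s²ₚ = 2170.9591/215 = 10.09748... → 10.097.

10.097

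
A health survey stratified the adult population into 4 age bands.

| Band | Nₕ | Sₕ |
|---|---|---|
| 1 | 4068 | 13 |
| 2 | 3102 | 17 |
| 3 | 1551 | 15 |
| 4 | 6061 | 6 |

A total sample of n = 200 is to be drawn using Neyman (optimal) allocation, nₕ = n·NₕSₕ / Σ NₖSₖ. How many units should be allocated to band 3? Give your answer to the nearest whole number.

28

Σ NₕSₕ = 4068·13 + 3102·17 + 1551·15 + 6061·6 = 165249.
Share for 3: 23265/165249 = 0.14079.
n_3 = 200 × 0.14079 = 28.158... → 28.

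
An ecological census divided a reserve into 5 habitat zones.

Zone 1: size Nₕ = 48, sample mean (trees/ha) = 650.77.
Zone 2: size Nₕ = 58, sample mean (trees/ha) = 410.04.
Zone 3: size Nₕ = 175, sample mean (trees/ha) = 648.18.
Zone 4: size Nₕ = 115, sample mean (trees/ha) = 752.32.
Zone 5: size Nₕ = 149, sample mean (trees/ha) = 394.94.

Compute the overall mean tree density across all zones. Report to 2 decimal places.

N = 545; weights Wₕ = Nₕ/N = (0.0881, 0.1064, 0.3211, 0.2110, 0.2734).
x̄_st = Σ Wₕ·x̄ₕ = 0.0881·650.77 + 0.1064·410.04 + 0.3211·648.18 + 0.2110·752.32 + 0.2734·394.94 ≈ 575.8048...
→ 575.80.

575.80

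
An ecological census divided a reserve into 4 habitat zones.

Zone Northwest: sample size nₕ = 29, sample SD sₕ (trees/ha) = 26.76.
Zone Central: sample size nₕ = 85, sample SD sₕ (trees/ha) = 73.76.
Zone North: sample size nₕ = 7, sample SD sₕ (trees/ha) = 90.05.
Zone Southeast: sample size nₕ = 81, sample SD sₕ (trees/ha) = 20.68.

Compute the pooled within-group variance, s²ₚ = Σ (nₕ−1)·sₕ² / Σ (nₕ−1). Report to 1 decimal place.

Northwest: (29−1)·26.76² = 28·716.0976 = 20050.7328
Central: (85−1)·73.76² = 84·5440.5376 = 457005.1584
North: (7−1)·90.05² = 6·8109.0025 = 48654.015
Southeast: (81−1)·20.68² = 80·427.6624 = 34212.992
Numerator = 559922.8982; denominator = Σ(nₕ−1) = 198.
s²ₚ = 559922.8982/198 = 2827.893... → 2827.9.

2827.9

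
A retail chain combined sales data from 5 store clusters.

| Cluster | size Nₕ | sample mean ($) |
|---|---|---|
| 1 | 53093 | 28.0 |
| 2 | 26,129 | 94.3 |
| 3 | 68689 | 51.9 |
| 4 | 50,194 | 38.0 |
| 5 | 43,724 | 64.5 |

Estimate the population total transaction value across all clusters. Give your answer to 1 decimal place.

1: 53093·28.0 = 1486604
2: 26129·94.3 = 2463964.7
3: 68689·51.9 = 3564959.1
4: 50194·38.0 = 1907372
5: 43724·64.5 = 2820198
τ̂ = Σ Nₕx̄ₕ = 12243097.8.

12243097.8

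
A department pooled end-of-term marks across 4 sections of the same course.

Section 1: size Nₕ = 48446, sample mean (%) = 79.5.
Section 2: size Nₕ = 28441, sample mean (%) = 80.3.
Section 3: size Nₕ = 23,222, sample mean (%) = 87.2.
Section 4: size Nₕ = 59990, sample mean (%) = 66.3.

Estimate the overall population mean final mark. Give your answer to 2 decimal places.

75.81

N = 160099; weights Wₕ = Nₕ/N = (0.3026, 0.1776, 0.1450, 0.3747).
x̄_st = Σ Wₕ·x̄ₕ = 0.3026·79.5 + 0.1776·80.3 + 0.1450·87.2 + 0.3747·66.3 ≈ 75.8129...
→ 75.81.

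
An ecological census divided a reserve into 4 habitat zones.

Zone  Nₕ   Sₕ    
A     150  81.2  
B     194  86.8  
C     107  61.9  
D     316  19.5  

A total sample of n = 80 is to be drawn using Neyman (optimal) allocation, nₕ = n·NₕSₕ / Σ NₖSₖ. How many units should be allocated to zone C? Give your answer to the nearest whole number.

Σ NₕSₕ = 150·81.2 + 194·86.8 + 107·61.9 + 316·19.5 = 41804.5.
Share for C: 6623.3/41804.5 = 0.15844.
n_C = 80 × 0.15844 = 12.675... → 13.

13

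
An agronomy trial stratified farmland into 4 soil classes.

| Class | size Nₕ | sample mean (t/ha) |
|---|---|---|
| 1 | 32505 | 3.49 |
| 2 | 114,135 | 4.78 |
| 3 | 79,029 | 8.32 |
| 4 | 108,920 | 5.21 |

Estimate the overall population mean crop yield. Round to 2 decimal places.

x̄_st = (Σ Nₕx̄ₕ) / (Σ Nₕ) = (32505·3.49 + 114135·4.78 + 79029·8.32 + 108920·5.21) / 334589
= 1884002.23 / 334589 = 5.6308... → 5.63.

5.63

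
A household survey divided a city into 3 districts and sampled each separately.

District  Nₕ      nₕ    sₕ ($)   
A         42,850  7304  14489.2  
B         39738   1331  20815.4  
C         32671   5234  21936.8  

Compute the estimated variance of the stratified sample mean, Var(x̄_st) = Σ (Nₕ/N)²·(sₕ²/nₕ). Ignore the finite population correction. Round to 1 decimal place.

50054.9

N = 115259. Term for each stratum: Wₕ²sₕ²/nₕ.
Var(x̄_st) = 3972.6473 + 38694.9048 + 7387.3384 = 50054.8905 → 50054.9.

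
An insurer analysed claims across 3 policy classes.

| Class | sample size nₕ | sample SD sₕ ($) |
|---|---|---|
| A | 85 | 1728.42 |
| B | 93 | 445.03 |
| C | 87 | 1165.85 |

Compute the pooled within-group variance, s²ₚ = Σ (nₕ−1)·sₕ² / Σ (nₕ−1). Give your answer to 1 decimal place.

A: (85−1)·1728.42² = 84·2987435.6964 = 250944598.4976
B: (93−1)·445.03² = 92·198051.7009 = 18220756.4828
C: (87−1)·1165.85² = 86·1359206.2225 = 116891735.135
Numerator = 386057090.1154; denominator = Σ(nₕ−1) = 262.
s²ₚ = 386057090.1154/262 = 1473500.344... → 1473500.3.

1473500.3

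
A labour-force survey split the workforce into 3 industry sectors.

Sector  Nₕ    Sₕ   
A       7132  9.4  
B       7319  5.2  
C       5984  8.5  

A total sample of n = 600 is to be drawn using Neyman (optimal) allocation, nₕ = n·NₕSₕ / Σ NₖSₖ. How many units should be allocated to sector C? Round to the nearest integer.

A: NₕSₕ = 7132·9.4 = 67040.8
B: NₕSₕ = 7319·5.2 = 38058.8
C: NₕSₕ = 5984·8.5 = 50864
Σ NₕSₕ = 155963.6.
n_C = 600·50864/155963.6 = 195.676... → 196.

196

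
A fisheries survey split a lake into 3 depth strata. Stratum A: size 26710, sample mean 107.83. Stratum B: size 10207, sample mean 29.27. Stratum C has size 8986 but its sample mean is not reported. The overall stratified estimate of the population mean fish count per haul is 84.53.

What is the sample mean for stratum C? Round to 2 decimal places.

N = 26710 + 10207 + 8986 = 45903.
Overall total = μ·N = 84.53·45903 = 3880180.59.
Subtract the known strata: 26710·107.83 + 10207·29.27 = 3178898.19.
Remaining total for stratum C: 3880180.59 − 3178898.19 = 701282.4.
Divide by its size: 701282.4 / 8986 = 78.0417... → 78.04.

78.04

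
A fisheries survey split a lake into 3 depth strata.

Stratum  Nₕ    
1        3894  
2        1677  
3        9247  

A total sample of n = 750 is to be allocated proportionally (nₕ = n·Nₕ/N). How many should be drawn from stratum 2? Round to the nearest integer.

85

Share of stratum 2 = 1677/14818 = 0.11317.
Allocate 750 × 0.11317 = 84.880... → 85.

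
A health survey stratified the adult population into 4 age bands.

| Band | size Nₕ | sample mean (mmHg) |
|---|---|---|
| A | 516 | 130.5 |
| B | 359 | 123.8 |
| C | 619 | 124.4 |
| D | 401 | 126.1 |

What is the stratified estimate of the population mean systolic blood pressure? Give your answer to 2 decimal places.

126.31

N = 1895; weights Wₕ = Nₕ/N = (0.2723, 0.1894, 0.3266, 0.2116).
x̄_st = Σ Wₕ·x̄ₕ = 0.2723·130.5 + 0.1894·123.8 + 0.3266·124.4 + 0.2116·126.1 ≈ 126.3071...
→ 126.31.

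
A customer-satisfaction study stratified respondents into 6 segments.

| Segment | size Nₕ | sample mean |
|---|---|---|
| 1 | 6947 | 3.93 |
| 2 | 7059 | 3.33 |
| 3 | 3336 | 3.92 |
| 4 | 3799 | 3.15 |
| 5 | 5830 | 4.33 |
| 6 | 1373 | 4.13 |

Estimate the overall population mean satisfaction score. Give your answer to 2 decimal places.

3.77

N = 6947 + 7059 + 3336 + 3799 + 5830 + 1373 = 28344.
Weight each subgroup mean by Nₕ/N and sum.
Σ Nₕx̄ₕ = 6947·3.93 + 7059·3.33 + 3336·3.92 + 3799·3.15 + 5830·4.33 + 1373·4.13 = 27301.71 + 23506.47 + 13077.12 + 11966.85 + 25243.9 + 5670.49 = 106766.54.
Divide by N: 106766.54 / 28344 = 3.7668... → 3.77.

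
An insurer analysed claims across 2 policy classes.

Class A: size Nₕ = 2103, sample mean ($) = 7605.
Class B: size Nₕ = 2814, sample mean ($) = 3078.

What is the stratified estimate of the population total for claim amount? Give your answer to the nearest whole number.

24654807

Population total = Σ Nₕ·x̄ₕ (each stratum's size times its mean).
2103·7605 + 2814·3078 = 15993315 + 8661492 = 24654807.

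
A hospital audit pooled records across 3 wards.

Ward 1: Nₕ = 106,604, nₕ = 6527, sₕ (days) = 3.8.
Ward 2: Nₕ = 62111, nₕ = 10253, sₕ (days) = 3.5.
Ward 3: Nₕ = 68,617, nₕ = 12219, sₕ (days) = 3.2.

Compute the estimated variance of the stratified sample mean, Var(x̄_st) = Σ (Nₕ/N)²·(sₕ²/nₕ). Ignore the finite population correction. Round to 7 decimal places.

0.0005982

N = 237332. Term for each stratum: Wₕ²sₕ²/nₕ.
Var(x̄_st) = 0.0004463628 + 0.0000818294 + 0.0000700511 = 0.0005982434 → 0.0005982.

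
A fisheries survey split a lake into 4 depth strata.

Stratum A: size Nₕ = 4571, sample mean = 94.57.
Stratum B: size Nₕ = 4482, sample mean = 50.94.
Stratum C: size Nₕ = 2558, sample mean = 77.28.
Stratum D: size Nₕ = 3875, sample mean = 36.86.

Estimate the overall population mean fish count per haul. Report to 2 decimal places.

64.65

N = 15486; weights Wₕ = Nₕ/N = (0.2952, 0.2894, 0.1652, 0.2502).
x̄_st = Σ Wₕ·x̄ₕ = 0.2952·94.57 + 0.2894·50.94 + 0.1652·77.28 + 0.2502·36.86 ≈ 64.6460...
→ 64.65.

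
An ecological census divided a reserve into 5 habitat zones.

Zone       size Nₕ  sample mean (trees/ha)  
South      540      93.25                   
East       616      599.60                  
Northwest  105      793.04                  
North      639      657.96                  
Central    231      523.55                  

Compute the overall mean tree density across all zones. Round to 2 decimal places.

490.08

N = 2131; weights Wₕ = Nₕ/N = (0.2534, 0.2891, 0.0493, 0.2999, 0.1084).
x̄_st = Σ Wₕ·x̄ₕ = 0.2534·93.25 + 0.2891·599.60 + 0.0493·793.04 + 0.2999·657.96 + 0.1084·523.55 ≈ 490.0771...
→ 490.08.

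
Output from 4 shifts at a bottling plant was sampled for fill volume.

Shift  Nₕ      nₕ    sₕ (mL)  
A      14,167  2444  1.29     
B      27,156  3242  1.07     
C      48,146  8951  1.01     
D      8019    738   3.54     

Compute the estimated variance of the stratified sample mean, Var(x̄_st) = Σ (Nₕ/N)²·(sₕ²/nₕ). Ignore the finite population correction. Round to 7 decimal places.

0.0001845

N = 97488; Wₕ = Nₕ/N.
shift A: (14167/97488)²·1.29²/2444 = 0.0000143791
shift B: (27156/97488)²·1.07²/3242 = 0.0000274021
shift C: (48146/97488)²·1.01²/8951 = 0.0000277964
shift D: (8019/97488)²·3.54²/738 = 0.0001148916
Sum = 0.0001844692 → 0.0001845.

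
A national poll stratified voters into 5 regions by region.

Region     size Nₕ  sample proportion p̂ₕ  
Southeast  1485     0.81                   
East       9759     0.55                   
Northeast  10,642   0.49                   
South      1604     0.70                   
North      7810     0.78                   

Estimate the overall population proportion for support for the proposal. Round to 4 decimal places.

0.6070

N = 1485 + 9759 + 10642 + 1604 + 7810 = 31300.
Overall proportion = Σ (Nₕ/N)·p̂ₕ.
Σ Nₕp̂ₕ = 1202.85 + 5367.45 + 5214.58 + 1122.8 + 6091.8 = 18999.48.
18999.48 / 31300 = 0.607012... → 0.6070.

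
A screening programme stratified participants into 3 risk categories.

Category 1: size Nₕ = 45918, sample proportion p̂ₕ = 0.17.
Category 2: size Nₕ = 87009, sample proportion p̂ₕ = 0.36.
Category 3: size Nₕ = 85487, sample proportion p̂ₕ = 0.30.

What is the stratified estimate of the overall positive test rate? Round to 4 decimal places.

0.2966

Wₕ = Nₕ/N with N = 218414: 0.2102, 0.3984, 0.3914.
p̂_st = 0.2102·0.17 + 0.3984·0.36 + 0.3914·0.30 ≈ 0.296572... → 0.2966.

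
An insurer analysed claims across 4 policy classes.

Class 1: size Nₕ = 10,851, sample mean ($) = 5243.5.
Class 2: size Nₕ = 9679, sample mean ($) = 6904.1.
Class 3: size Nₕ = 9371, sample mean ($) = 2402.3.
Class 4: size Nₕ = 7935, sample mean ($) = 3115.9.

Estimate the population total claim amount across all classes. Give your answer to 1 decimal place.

1: 10851·5243.5 = 56897218.5
2: 9679·6904.1 = 66824783.9
3: 9371·2402.3 = 22511953.3
4: 7935·3115.9 = 24724666.5
τ̂ = Σ Nₕx̄ₕ = 170958622.2.

170958622.2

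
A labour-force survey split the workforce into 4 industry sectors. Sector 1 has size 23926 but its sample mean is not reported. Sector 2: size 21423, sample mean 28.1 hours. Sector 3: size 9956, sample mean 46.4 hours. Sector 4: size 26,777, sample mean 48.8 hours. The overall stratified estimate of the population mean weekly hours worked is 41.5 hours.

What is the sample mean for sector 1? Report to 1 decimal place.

43.3

N = 23926 + 21423 + 9956 + 26777 = 82082.
Overall total = μ·N = 41.5·82082 = 3406403.
Subtract the known strata: 21423·28.1 + 9956·46.4 + 26777·48.8 = 2370662.3.
Remaining total for sector 1: 3406403 − 2370662.3 = 1035740.7.
Divide by its size: 1035740.7 / 23926 = 43.289... → 43.3.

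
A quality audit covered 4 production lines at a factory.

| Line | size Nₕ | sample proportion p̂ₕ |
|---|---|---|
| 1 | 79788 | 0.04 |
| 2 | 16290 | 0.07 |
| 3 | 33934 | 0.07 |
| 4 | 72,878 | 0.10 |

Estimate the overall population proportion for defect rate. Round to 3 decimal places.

0.069

Wₕ = Nₕ/N with N = 202890: 0.3933, 0.0803, 0.1673, 0.3592.
p̂_st = 0.3933·0.04 + 0.0803·0.07 + 0.1673·0.07 + 0.3592·0.10 ≈ 0.06898... → 0.069.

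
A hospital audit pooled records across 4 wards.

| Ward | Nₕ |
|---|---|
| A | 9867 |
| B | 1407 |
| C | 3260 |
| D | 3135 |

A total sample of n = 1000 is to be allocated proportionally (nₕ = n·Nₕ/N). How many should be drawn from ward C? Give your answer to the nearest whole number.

Share of ward C = 3260/17669 = 0.18450.
Allocate 1000 × 0.18450 = 184.504... → 185.

185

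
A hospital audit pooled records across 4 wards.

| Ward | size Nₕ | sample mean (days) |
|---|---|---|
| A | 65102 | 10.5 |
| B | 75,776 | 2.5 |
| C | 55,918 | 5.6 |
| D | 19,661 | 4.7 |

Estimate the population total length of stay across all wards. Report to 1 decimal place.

1278558.5

A: 65102·10.5 = 683571
B: 75776·2.5 = 189440
C: 55918·5.6 = 313140.8
D: 19661·4.7 = 92406.7
τ̂ = Σ Nₕx̄ₕ = 1278558.5.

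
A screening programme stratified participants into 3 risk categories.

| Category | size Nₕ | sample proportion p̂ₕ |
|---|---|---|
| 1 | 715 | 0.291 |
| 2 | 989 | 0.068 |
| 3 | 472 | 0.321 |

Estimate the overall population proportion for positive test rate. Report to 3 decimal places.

N = 715 + 989 + 472 = 2176.
Overall proportion = Σ (Nₕ/N)·p̂ₕ.
Σ Nₕp̂ₕ = 208.065 + 67.252 + 151.512 = 426.829.
426.829 / 2176 = 0.19615... → 0.196.

0.196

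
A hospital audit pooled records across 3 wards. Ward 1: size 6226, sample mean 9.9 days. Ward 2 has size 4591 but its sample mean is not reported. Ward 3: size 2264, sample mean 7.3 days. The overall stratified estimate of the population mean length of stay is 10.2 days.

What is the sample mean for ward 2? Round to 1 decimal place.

N = 6226 + 4591 + 2264 = 13081.
Overall total = μ·N = 10.2·13081 = 133426.2.
Subtract the known strata: 6226·9.9 + 2264·7.3 = 78164.6.
Remaining total for ward 2: 133426.2 − 78164.6 = 55261.6.
Divide by its size: 55261.6 / 4591 = 12.037... → 12.0.

12.0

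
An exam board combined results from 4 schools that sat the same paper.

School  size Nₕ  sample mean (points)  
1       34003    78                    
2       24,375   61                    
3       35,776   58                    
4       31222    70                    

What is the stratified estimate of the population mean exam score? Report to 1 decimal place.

x̄_st = (Σ Nₕx̄ₕ) / (Σ Nₕ) = (34003·78 + 24375·61 + 35776·58 + 31222·70) / 125376
= 8399657 / 125376 = 66.996... → 67.0.

67.0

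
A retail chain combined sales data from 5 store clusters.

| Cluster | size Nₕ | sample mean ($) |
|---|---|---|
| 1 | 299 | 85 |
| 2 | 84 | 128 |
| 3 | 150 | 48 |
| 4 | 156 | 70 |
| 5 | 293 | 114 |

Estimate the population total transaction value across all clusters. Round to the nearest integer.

Population total = Σ Nₕ·x̄ₕ (each stratum's size times its mean).
299·85 + 84·128 + 150·48 + 156·70 + 293·114 = 25415 + 10752 + 7200 + 10920 + 33402 = 87689.

87689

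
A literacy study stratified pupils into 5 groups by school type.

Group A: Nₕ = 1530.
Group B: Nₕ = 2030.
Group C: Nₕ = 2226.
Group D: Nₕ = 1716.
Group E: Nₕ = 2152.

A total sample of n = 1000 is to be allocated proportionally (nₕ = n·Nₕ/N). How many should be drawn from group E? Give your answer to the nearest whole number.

223

N = 1530 + 2030 + 2226 + 1716 + 2152 = 9654.
n_E = 1000·2152/9654 = 222.913... → 223.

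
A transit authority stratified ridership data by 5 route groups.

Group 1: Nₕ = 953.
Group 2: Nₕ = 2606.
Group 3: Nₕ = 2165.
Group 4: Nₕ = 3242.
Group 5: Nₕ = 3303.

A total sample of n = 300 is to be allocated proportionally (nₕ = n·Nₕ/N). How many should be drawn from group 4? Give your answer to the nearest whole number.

79

Share of group 4 = 3242/12269 = 0.26424.
Allocate 300 × 0.26424 = 79.273... → 79.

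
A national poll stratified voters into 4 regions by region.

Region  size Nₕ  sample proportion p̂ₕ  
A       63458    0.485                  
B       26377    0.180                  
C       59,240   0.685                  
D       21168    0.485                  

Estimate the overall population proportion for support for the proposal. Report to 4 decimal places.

N = 63458 + 26377 + 59240 + 21168 = 170243.
Overall proportion = Σ (Nₕ/N)·p̂ₕ.
Σ Nₕp̂ₕ = 30777.13 + 4747.86 + 40579.4 + 10266.48 = 86370.87.
86370.87 / 170243 = 0.507339... → 0.5073.

0.5073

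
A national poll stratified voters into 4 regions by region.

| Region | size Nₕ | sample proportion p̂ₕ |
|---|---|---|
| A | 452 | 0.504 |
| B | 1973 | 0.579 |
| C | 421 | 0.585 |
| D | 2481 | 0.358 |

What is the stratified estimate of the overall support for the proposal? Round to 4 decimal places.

0.4702

N = 452 + 1973 + 421 + 2481 = 5327.
Overall proportion = Σ (Nₕ/N)·p̂ₕ.
Σ Nₕp̂ₕ = 227.808 + 1142.367 + 246.285 + 888.198 = 2504.658.
2504.658 / 5327 = 0.470182... → 0.4702.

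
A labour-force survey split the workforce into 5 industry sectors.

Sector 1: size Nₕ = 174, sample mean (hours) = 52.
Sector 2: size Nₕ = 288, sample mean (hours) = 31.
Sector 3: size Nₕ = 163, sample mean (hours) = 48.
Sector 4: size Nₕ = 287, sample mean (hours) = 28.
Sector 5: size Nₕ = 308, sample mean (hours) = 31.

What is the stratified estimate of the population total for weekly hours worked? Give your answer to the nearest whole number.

43384

Population total = Σ Nₕ·x̄ₕ (each stratum's size times its mean).
174·52 + 288·31 + 163·48 + 287·28 + 308·31 = 9048 + 8928 + 7824 + 8036 + 9548 = 43384.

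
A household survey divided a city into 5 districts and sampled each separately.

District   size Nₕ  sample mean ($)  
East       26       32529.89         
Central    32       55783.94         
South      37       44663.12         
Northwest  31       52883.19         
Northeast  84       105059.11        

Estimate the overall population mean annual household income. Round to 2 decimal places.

x̄_st = (Σ Nₕx̄ₕ) / (Σ Nₕ) = (26·32529.89 + 32·55783.94 + 37·44663.12 + 31·52883.19 + 84·105059.11) / 210
= 14747742.79 / 210 = 70227.3466... → 70227.35.

70227.35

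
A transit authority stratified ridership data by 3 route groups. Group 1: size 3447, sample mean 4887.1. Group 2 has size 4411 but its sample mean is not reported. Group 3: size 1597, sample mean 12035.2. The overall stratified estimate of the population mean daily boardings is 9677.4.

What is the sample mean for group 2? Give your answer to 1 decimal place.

N = 3447 + 4411 + 1597 = 9455.
Overall total = μ·N = 9677.4·9455 = 91499817.
Subtract the known strata: 3447·4887.1 + 1597·12035.2 = 36066048.1.
Remaining total for group 2: 91499817 − 36066048.1 = 55433768.9.
Divide by its size: 55433768.9 / 4411 = 12567.166... → 12567.2.

12567.2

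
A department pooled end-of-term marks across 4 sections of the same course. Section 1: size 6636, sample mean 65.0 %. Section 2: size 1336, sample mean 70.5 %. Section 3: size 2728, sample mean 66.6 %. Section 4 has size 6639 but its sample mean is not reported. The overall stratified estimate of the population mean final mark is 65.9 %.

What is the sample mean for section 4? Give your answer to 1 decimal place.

65.6

N = 6636 + 1336 + 2728 + 6639 = 17339.
Overall total = μ·N = 65.9·17339 = 1142640.1.
Subtract the known strata: 6636·65.0 + 1336·70.5 + 2728·66.6 = 707212.8.
Remaining total for section 4: 1142640.1 − 707212.8 = 435427.3.
Divide by its size: 435427.3 / 6639 = 65.586... → 65.6.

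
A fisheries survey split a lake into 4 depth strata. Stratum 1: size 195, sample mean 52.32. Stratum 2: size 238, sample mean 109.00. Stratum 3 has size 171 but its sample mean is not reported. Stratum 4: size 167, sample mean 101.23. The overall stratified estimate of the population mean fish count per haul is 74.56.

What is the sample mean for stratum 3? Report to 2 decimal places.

Σ Nₕx̄ₕ = N·μ, so 171·x̄_3 = 771·74.56 − (195·52.32 + 238·109.00 + 167·101.23).
= 57485.76 − 53049.81 = 4435.95.
x̄_3 = 4435.95 / 171 = 25.9412... → 25.94.

25.94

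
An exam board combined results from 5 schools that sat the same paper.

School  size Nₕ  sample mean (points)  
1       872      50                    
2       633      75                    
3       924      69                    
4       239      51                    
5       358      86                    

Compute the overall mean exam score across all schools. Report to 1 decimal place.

65.4

x̄_st = (Σ Nₕx̄ₕ) / (Σ Nₕ) = (872·50 + 633·75 + 924·69 + 239·51 + 358·86) / 3026
= 197808 / 3026 = 65.369... → 65.4.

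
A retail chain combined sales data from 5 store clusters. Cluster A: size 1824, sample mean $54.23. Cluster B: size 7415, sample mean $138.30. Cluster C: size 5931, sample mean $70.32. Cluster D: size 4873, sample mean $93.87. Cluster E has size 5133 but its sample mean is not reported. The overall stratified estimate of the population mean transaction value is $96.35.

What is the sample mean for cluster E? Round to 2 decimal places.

N = 1824 + 7415 + 5931 + 4873 + 5133 = 25176.
Overall total = μ·N = 96.35·25176 = 2425707.6.
Subtract the known strata: 1824·54.23 + 7415·138.30 + 5931·70.32 + 4873·93.87 = 1998906.45.
Remaining total for cluster E: 2425707.6 − 1998906.45 = 426801.15.
Divide by its size: 426801.15 / 5133 = 83.1485... → 83.15.

83.15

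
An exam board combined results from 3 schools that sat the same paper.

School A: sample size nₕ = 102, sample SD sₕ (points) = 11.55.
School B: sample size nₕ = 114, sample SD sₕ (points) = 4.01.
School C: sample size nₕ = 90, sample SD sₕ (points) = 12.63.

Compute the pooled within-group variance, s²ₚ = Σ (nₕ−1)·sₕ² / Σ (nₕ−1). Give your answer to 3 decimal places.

Degrees of freedom: 101 + 113 + 89 = 303.
Σ(nₕ−1)sₕ² = 101·133.4025 + 113·16.0801 + 89·159.5169 = 29487.7079.
s²ₚ = 29487.7079 / 303 = 97.31917... → 97.319.

97.319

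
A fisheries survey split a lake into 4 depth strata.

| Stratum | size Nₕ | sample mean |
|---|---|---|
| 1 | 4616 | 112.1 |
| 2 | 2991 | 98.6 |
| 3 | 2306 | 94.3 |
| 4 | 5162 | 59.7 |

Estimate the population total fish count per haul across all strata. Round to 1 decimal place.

1: 4616·112.1 = 517453.6
2: 2991·98.6 = 294912.6
3: 2306·94.3 = 217455.8
4: 5162·59.7 = 308171.4
τ̂ = Σ Nₕx̄ₕ = 1337993.4.

1337993.4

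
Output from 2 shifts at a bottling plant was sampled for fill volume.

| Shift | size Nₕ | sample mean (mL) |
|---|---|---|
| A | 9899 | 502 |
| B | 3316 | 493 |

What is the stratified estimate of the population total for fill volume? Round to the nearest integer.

Population total = Σ Nₕ·x̄ₕ (each stratum's size times its mean).
9899·502 + 3316·493 = 4969298 + 1634788 = 6604086.

6604086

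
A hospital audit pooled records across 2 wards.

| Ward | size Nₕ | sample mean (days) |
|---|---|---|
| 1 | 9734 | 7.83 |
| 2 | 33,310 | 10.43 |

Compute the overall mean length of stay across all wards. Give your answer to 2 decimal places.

9.84

N = 43044; weights Wₕ = Nₕ/N = (0.2261, 0.7739).
x̄_st = Σ Wₕ·x̄ₕ = 0.2261·7.83 + 0.7739·10.43 ≈ 9.8420...
→ 9.84.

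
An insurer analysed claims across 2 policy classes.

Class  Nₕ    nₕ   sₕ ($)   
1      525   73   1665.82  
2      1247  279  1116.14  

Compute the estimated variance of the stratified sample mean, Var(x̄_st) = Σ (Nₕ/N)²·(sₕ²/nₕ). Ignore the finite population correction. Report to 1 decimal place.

5548.0

N = 1772; Wₕ = Nₕ/N.
class 1: (525/1772)²·1665.82²/73 = 3336.7560
class 2: (1247/1772)²·1116.14²/279 = 2211.2539
Sum = 5548.0100 → 5548.0.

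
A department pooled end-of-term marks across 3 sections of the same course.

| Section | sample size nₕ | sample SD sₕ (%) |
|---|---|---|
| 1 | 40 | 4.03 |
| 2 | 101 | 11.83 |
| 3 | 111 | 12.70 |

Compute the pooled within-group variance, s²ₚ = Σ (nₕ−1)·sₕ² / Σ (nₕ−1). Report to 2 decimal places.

Degrees of freedom: 39 + 100 + 110 = 249.
Σ(nₕ−1)sₕ² = 39·16.2409 + 100·139.9489 + 110·161.29 = 32370.1851.
s²ₚ = 32370.1851 / 249 = 130.0007... → 130.00.

130.00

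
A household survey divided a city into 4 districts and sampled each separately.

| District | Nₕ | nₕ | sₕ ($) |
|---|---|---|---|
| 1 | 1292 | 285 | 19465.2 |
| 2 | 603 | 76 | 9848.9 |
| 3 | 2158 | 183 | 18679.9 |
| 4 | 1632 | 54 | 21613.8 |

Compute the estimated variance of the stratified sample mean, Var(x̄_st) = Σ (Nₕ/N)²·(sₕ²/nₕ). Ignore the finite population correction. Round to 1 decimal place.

1070707.6

N = 5685; Wₕ = Nₕ/N.
district 1: (1292/5685)²·19465.2²/285 = 68665.2444
district 2: (603/5685)²·9848.9²/76 = 14359.3754
district 3: (2158/5685)²·18679.9²/183 = 274751.4208
district 4: (1632/5685)²·21613.8²/54 = 712931.6051
Sum = 1070707.6456 → 1070707.6.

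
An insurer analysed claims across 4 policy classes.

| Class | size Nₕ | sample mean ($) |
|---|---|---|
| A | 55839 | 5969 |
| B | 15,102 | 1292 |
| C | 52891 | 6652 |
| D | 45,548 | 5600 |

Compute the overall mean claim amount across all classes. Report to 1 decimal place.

N = 55839 + 15102 + 52891 + 45548 = 169380.
Weight each subgroup mean by Nₕ/N and sum.
Σ Nₕx̄ₕ = 55839·5969 + 15102·1292 + 52891·6652 + 45548·5600 = 333302991 + 19511784 + 351830932 + 255068800 = 959714507.
Divide by N: 959714507 / 169380 = 5666.044... → 5666.0.

5666.0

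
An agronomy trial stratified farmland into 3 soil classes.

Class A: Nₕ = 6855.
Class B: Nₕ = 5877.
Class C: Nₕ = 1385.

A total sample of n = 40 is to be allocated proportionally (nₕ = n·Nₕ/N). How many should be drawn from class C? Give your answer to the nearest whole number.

4

N = 6855 + 5877 + 1385 = 14117.
n_C = 40·1385/14117 = 3.924... → 4.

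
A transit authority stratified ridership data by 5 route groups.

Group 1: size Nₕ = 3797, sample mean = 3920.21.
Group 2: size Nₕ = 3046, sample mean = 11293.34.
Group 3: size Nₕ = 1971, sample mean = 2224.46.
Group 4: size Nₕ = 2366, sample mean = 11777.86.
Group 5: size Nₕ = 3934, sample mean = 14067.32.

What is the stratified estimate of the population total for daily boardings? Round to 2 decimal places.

136876215.31

Estimate total by summing Nₕ·x̄ₕ over strata.
3797·3920.21 + 3046·11293.34 + 1971·2224.46 + 2366·11777.86 + 3934·14067.32 = 14885037.37 + 34399513.64 + 4384410.66 + 27866416.76 + 55340836.88 = 136876215.31.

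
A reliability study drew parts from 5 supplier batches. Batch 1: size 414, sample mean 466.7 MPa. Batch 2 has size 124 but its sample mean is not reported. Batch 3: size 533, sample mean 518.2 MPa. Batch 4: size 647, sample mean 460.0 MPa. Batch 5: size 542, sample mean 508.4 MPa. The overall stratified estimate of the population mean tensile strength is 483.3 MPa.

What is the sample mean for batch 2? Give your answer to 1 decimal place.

400.6

Σ Nₕx̄ₕ = N·μ, so 124·x̄_2 = 2260·483.3 − (414·466.7 + 533·518.2 + 647·460.0 + 542·508.4).
= 1092258 − 1042587.2 = 49670.8.
x̄_2 = 49670.8 / 124 = 400.571... → 400.6.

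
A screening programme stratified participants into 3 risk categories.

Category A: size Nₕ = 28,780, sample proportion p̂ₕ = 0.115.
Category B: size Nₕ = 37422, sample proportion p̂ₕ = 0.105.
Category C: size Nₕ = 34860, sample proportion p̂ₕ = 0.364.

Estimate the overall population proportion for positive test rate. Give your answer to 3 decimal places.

N = 28780 + 37422 + 34860 = 101062.
Overall proportion = Σ (Nₕ/N)·p̂ₕ.
Σ Nₕp̂ₕ = 3309.7 + 3929.31 + 12689.04 = 19928.05.
19928.05 / 101062 = 0.19719... → 0.197.

0.197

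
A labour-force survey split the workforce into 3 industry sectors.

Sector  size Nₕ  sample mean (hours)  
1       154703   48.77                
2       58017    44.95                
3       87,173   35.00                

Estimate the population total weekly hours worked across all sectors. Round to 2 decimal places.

13203784.46

Population total = Σ Nₕ·x̄ₕ (each stratum's size times its mean).
154703·48.77 + 58017·44.95 + 87173·35.00 = 7544865.31 + 2607864.15 + 3051055 = 13203784.46.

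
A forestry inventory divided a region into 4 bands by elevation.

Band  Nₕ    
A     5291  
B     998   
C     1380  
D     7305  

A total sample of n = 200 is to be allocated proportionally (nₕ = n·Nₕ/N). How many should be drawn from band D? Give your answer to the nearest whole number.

98

Share of band D = 7305/14974 = 0.48785.
Allocate 200 × 0.48785 = 97.569... → 98.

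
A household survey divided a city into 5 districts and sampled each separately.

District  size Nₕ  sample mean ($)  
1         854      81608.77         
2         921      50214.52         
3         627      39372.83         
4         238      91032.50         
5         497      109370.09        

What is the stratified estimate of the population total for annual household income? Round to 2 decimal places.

1: 854·81608.77 = 69693889.58
2: 921·50214.52 = 46247572.92
3: 627·39372.83 = 24686764.41
4: 238·91032.50 = 21665735
5: 497·109370.09 = 54356934.73
τ̂ = Σ Nₕx̄ₕ = 216650896.64.

216650896.64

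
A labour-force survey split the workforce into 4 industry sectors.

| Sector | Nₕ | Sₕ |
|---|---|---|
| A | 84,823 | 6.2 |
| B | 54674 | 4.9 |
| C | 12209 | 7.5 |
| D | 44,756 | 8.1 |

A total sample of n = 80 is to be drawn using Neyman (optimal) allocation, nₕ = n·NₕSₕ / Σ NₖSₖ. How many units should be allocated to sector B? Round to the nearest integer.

A: NₕSₕ = 84823·6.2 = 525902.6
B: NₕSₕ = 54674·4.9 = 267902.6
C: NₕSₕ = 12209·7.5 = 91567.5
D: NₕSₕ = 44756·8.1 = 362523.6
Σ NₕSₕ = 1247896.3.
n_B = 80·267902.6/1247896.3 = 17.175... → 17.

17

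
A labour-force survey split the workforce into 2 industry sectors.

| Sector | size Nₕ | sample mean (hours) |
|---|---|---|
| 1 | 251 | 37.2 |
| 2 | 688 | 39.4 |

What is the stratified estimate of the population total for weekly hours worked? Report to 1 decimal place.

1: 251·37.2 = 9337.2
2: 688·39.4 = 27107.2
τ̂ = Σ Nₕx̄ₕ = 36444.4.

36444.4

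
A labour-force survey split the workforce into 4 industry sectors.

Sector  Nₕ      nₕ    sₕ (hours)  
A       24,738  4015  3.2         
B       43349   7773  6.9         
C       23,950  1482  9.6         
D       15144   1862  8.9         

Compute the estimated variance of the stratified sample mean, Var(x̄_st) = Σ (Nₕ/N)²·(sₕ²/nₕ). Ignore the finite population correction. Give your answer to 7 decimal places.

N = 107181. Term for each stratum: Wₕ²sₕ²/nₕ.
Var(x̄_st) = 0.0001358651 + 0.0010019178 + 0.0031050578 + 0.0008492703 = 0.0050921110 → 0.0050921.

0.0050921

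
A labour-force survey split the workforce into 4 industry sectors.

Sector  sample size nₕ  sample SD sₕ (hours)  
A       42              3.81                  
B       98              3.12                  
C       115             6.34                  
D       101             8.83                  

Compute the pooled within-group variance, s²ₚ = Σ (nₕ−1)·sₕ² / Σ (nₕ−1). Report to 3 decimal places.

Degrees of freedom: 41 + 97 + 114 + 100 = 352.
Σ(nₕ−1)sₕ² = 41·14.5161 + 97·9.7344 + 114·40.1956 + 100·77.9689 = 13918.5853.
s²ₚ = 13918.5853 / 352 = 39.54144... → 39.541.

39.541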